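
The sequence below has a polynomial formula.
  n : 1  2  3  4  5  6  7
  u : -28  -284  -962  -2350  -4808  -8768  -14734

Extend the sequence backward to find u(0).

22

-256, -678, -1388, -2458, -3960, -5966
-422, -710, -1070, -1502, -2006
-288, -360, -432, -504
-72, -72, -72
The fourth differences are constant at -72.
Work back: -288 + 72 = -216;  -422 + 216 = -206;  -256 + 206 = -50;  -28 + 50 = 22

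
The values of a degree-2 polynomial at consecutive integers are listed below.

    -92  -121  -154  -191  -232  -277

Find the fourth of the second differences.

First differences: -29, -33, -37, -41, -45
Second differences: -4, -4, -4, -4

-4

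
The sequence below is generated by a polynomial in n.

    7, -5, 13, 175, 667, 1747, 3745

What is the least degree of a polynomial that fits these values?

4

-12, 18, 162, 492, 1080, 1998
30, 144, 330, 588, 918
114, 186, 258, 330
72, 72, 72
The fourth differences are constant, so the polynomial has degree 4.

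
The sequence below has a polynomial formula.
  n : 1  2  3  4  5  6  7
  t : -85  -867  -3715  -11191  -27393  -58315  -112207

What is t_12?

-1218247

First differences: -782, -2848, -7476, -16202, -30922, -53892
Second differences: -2066, -4628, -8726, -14720, -22970
Third differences: -2562, -4098, -5994, -8250
Fourth differences: -1536, -1896, -2256
Fifth differences: -360, -360
Constant fifth difference = -360, so extend:
-2256 − 360 = -2616;  -8250 − 2616 = -10866;  -22970 − 10866 = -33836;  -53892 − 33836 = -87728;  -112207 − 87728 = -199935
-2616 − 360 = -2976;  -10866 − 2976 = -13842;  -33836 − 13842 = -47678;  -87728 − 47678 = -135406;  -199935 − 135406 = -335341
-2976 − 360 = -3336;  -13842 − 3336 = -17178;  -47678 − 17178 = -64856;  -135406 − 64856 = -200262;  -335341 − 200262 = -535603
-3336 − 360 = -3696;  -17178 − 3696 = -20874;  -64856 − 20874 = -85730;  -200262 − 85730 = -285992;  -535603 − 285992 = -821595
-3696 − 360 = -4056;  -20874 − 4056 = -24930;  -85730 − 24930 = -110660;  -285992 − 110660 = -396652;  -821595 − 396652 = -1218247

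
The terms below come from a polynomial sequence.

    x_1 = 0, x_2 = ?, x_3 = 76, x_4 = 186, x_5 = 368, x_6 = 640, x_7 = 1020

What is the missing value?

20

Using the last 5 terms:
110  182  272  380
72  90  108
18  18
Constant third difference = 18.
Extend backward: 72 − 18 = 54;  110 − 54 = 56;  76 − 56 = 20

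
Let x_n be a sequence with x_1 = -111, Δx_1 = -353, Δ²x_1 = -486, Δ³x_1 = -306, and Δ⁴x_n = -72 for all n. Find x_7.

-16719

Build the table forward from the leading diagonal:
Fourth differences: -72  -72  -72  -72  -72  -72  -72
Third differences: -306  -378  -450  -522  -594  -666  -738
Second differences: -486  -792  -1170  -1620  -2142  -2736  -3402
First differences: -353  -839  -1631  -2801  -4421  -6563  -9299
x: -111  -464  -1303  -2934  -5735  -10156  -16719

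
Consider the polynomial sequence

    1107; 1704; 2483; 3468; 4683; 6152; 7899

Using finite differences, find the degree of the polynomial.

3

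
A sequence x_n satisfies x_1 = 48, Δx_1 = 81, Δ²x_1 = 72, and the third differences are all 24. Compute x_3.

Build the table forward from the leading diagonal:
D3: 24  24  24
D2: 72  96  120
D1: 81  153  249
x: 48  129  282

282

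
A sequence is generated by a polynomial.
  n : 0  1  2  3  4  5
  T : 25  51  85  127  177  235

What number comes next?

301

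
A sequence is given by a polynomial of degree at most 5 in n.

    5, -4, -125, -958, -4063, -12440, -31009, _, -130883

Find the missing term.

-67090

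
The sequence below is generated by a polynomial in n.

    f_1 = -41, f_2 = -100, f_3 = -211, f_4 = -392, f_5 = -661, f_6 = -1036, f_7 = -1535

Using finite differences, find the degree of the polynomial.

Δ: -59, -111, -181, -269, -375, -499
Δ²: -52, -70, -88, -106, -124
Δ³: -18, -18, -18, -18
The third differences are constant, so the polynomial has degree 3.

3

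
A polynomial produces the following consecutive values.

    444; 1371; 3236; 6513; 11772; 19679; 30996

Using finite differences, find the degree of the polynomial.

4

Δ: 927, 1865, 3277, 5259, 7907, 11317
Δ²: 938, 1412, 1982, 2648, 3410
Δ³: 474, 570, 666, 762
Δ⁴: 96, 96, 96
The fourth differences are constant, so the polynomial has degree 4.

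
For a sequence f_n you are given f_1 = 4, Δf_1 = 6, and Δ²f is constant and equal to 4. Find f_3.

20

Build the table forward from the leading diagonal:
Δ²: 4, 4, 4
Δ: 6, 10, 14
f: 4, 10, 20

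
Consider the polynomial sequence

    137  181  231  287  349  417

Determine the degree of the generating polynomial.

2

D1: 44, 50, 56, 62, 68
D2: 6, 6, 6, 6
The second differences are constant, so the polynomial has degree 2.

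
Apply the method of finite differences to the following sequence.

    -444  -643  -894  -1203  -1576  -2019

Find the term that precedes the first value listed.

Δ: -199  -251  -309  -373  -443
Δ²: -52  -58  -64  -70
Δ³: -6  -6  -6
The third differences are constant at -6.
Work back: -52 + 6 = -46;  -199 + 46 = -153;  -444 + 153 = -291

-291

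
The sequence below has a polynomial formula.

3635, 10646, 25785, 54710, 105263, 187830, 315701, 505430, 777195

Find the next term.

Δ: 7011 , 15139 , 28925 , 50553 , 82567 , 127871 , 189729 , 271765
Δ²: 8128 , 13786 , 21628 , 32014 , 45304 , 61858 , 82036
Δ³: 5658 , 7842 , 10386 , 13290 , 16554 , 20178
Δ⁴: 2184 , 2544 , 2904 , 3264 , 3624
Δ⁵: 360 , 360 , 360 , 360
Fifth differences constant at 360.
3624 + 360 = 3984;  20178 + 3984 = 24162;  82036 + 24162 = 106198;  271765 + 106198 = 377963;  777195 + 377963 = 1155158

1155158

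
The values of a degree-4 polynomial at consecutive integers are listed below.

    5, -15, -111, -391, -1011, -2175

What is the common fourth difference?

First differences: -20, -96, -280, -620, -1164
Second differences: -76, -184, -340, -544
Third differences: -108, -156, -204
Fourth differences: -48, -48

-48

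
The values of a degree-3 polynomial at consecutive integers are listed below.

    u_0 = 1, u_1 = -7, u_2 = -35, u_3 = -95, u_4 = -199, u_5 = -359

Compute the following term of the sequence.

-587

Δ: -8, -28, -60, -104, -160
Δ²: -20, -32, -44, -56
Δ³: -12, -12, -12
Third differences constant at -12.
-56 − 12 = -68;  -160 − 68 = -228;  -359 − 228 = -587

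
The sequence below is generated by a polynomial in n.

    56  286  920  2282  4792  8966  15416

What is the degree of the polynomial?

Δ: 230, 634, 1362, 2510, 4174, 6450
Δ²: 404, 728, 1148, 1664, 2276
Δ³: 324, 420, 516, 612
Δ⁴: 96, 96, 96
The fourth differences are constant, so the polynomial has degree 4.

4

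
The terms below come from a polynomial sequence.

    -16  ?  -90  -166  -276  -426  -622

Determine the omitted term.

Using the last 5 terms:
D1: -76  -110  -150  -196
D2: -34  -40  -46
D3: -6  -6
Constant third difference = -6.
Extend backward: -34 + 6 = -28;  -76 + 28 = -48;  -90 + 48 = -42

-42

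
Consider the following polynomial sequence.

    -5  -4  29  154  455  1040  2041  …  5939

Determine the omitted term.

3614

Using the first 7 terms:
First differences: 1  33  125  301  585  1001
Second differences: 32  92  176  284  416
Third differences: 60  84  108  132
Fourth differences: 24  24  24
Constant fourth difference = 24.
Extend forward: 132 + 24 = 156;  416 + 156 = 572;  1001 + 572 = 1573;  2041 + 1573 = 3614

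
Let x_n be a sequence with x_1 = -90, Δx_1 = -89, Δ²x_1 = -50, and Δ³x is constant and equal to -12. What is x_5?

Build the table forward from the leading diagonal:
Third differences: -12  -12  -12  -12  -12
Second differences: -50  -62  -74  -86  -98
First differences: -89  -139  -201  -275  -361
x: -90  -179  -318  -519  -794

-794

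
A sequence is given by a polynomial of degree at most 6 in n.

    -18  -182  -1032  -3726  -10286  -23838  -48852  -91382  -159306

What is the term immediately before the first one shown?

-6

Δ: -164, -850, -2694, -6560, -13552, -25014, -42530, -67924
Δ²: -686, -1844, -3866, -6992, -11462, -17516, -25394
Δ³: -1158, -2022, -3126, -4470, -6054, -7878
Δ⁴: -864, -1104, -1344, -1584, -1824
Δ⁵: -240, -240, -240, -240
The fifth differences are constant at -240.
Work back: -864 + 240 = -624;  -1158 + 624 = -534;  -686 + 534 = -152;  -164 + 152 = -12;  -18 + 12 = -6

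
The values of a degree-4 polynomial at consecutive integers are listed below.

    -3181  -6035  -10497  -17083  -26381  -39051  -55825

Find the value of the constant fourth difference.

Δ: -2854, -4462, -6586, -9298, -12670, -16774
Δ²: -1608, -2124, -2712, -3372, -4104
Δ³: -516, -588, -660, -732
Δ⁴: -72, -72, -72

-72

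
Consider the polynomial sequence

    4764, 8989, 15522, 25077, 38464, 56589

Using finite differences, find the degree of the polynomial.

First differences: 4225, 6533, 9555, 13387, 18125
Second differences: 2308, 3022, 3832, 4738
Third differences: 714, 810, 906
Fourth differences: 96, 96
The fourth differences are constant, so the polynomial has degree 4.

4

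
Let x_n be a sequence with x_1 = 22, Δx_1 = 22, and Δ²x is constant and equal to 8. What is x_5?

158

Build the table forward from the leading diagonal:
Δ²: 8  8  8  8  8
Δ: 22  30  38  46  54
x: 22  44  74  112  158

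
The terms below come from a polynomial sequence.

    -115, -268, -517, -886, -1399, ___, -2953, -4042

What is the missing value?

-2080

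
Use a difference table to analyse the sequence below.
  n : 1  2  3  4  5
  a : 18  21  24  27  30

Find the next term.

Δ: 3  3  3  3
First differences constant at 3.
30 + 3 = 33

33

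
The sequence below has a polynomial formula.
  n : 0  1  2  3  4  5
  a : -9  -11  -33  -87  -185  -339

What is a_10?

-2369

Δ: -2 , -22 , -54 , -98 , -154
Δ²: -20 , -32 , -44 , -56
Δ³: -12 , -12 , -12
Third differences constant at -12.
-56 − 12 = -68;  -154 − 68 = -222;  -339 − 222 = -561
-68 − 12 = -80;  -222 − 80 = -302;  -561 − 302 = -863
-80 − 12 = -92;  -302 − 92 = -394;  -863 − 394 = -1257
-92 − 12 = -104;  -394 − 104 = -498;  -1257 − 498 = -1755
-104 − 12 = -116;  -498 − 116 = -614;  -1755 − 614 = -2369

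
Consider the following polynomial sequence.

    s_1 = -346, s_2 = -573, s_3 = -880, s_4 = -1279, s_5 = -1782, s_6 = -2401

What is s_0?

-187

D1: -227  -307  -399  -503  -619
D2: -80  -92  -104  -116
D3: -12  -12  -12
The third differences are constant at -12.
Work back: -80 + 12 = -68;  -227 + 68 = -159;  -346 + 159 = -187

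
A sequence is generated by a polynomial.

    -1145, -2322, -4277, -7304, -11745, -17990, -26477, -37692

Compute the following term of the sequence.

-1177 , -1955 , -3027 , -4441 , -6245 , -8487 , -11215
-778 , -1072 , -1414 , -1804 , -2242 , -2728
-294 , -342 , -390 , -438 , -486
-48 , -48 , -48 , -48
The fourth differences are constant (-48).
-486 − 48 = -534;  -2728 − 534 = -3262;  -11215 − 3262 = -14477;  -37692 − 14477 = -52169

-52169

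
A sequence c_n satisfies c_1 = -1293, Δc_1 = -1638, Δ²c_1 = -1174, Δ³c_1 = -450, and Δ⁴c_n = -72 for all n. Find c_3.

Build the table forward from the leading diagonal:
D4: -72  -72  -72
D3: -450  -522  -594
D2: -1174  -1624  -2146
D1: -1638  -2812  -4436
c: -1293  -2931  -5743

-5743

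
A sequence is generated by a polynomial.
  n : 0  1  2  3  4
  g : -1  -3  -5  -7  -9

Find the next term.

-11

-2, -2, -2, -2
The first differences are constant (-2).
-9 − 2 = -11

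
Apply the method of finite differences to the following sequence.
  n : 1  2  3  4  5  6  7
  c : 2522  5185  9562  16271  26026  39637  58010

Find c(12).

259735

First differences: 2663, 4377, 6709, 9755, 13611, 18373
Second differences: 1714, 2332, 3046, 3856, 4762
Third differences: 618, 714, 810, 906
Fourth differences: 96, 96, 96
Constant fourth difference = 96, so extend:
906 + 96 = 1002;  4762 + 1002 = 5764;  18373 + 5764 = 24137;  58010 + 24137 = 82147
1002 + 96 = 1098;  5764 + 1098 = 6862;  24137 + 6862 = 30999;  82147 + 30999 = 113146
1098 + 96 = 1194;  6862 + 1194 = 8056;  30999 + 8056 = 39055;  113146 + 39055 = 152201
1194 + 96 = 1290;  8056 + 1290 = 9346;  39055 + 9346 = 48401;  152201 + 48401 = 200602
1290 + 96 = 1386;  9346 + 1386 = 10732;  48401 + 10732 = 59133;  200602 + 59133 = 259735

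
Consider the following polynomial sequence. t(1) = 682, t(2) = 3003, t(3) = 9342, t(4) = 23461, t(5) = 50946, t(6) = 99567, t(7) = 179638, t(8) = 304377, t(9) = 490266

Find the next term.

2321, 6339, 14119, 27485, 48621, 80071, 124739, 185889
4018, 7780, 13366, 21136, 31450, 44668, 61150
3762, 5586, 7770, 10314, 13218, 16482
1824, 2184, 2544, 2904, 3264
360, 360, 360, 360
The fifth differences are constant (360).
3264 + 360 = 3624;  16482 + 3624 = 20106;  61150 + 20106 = 81256;  185889 + 81256 = 267145;  490266 + 267145 = 757411

757411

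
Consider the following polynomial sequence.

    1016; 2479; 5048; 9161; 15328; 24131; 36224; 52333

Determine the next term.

Δ: 1463, 2569, 4113, 6167, 8803, 12093, 16109
Δ²: 1106, 1544, 2054, 2636, 3290, 4016
Δ³: 438, 510, 582, 654, 726
Δ⁴: 72, 72, 72, 72
Fourth differences constant at 72.
726 + 72 = 798;  4016 + 798 = 4814;  16109 + 4814 = 20923;  52333 + 20923 = 73256

73256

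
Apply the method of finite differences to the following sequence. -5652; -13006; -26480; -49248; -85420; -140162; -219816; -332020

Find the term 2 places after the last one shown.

-7354, -13474, -22768, -36172, -54742, -79654, -112204
-6120, -9294, -13404, -18570, -24912, -32550
-3174, -4110, -5166, -6342, -7638
-936, -1056, -1176, -1296
-120, -120, -120
The fifth differences are constant (-120).
-1296 − 120 = -1416;  -7638 − 1416 = -9054;  -32550 − 9054 = -41604;  -112204 − 41604 = -153808;  -332020 − 153808 = -485828
-1416 − 120 = -1536;  -9054 − 1536 = -10590;  -41604 − 10590 = -52194;  -153808 − 52194 = -206002;  -485828 − 206002 = -691830

-691830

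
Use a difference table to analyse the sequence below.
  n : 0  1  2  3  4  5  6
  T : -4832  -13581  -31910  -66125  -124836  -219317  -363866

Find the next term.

Δ: -8749 , -18329 , -34215 , -58711 , -94481 , -144549
Δ²: -9580 , -15886 , -24496 , -35770 , -50068
Δ³: -6306 , -8610 , -11274 , -14298
Δ⁴: -2304 , -2664 , -3024
Δ⁵: -360 , -360
Constant fifth difference = -360, so extend:
-3024 − 360 = -3384;  -14298 − 3384 = -17682;  -50068 − 17682 = -67750;  -144549 − 67750 = -212299;  -363866 − 212299 = -576165

-576165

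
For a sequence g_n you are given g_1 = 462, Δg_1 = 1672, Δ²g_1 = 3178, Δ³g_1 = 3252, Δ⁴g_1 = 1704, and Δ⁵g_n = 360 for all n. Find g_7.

150924

Build the table forward from the leading diagonal:
Δ⁵: 360, 360, 360, 360, 360, 360, 360
Δ⁴: 1704, 2064, 2424, 2784, 3144, 3504, 3864
Δ³: 3252, 4956, 7020, 9444, 12228, 15372, 18876
Δ²: 3178, 6430, 11386, 18406, 27850, 40078, 55450
Δ: 1672, 4850, 11280, 22666, 41072, 68922, 109000
g: 462, 2134, 6984, 18264, 40930, 82002, 150924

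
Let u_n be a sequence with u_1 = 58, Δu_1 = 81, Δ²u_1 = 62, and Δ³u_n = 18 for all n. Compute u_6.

Build the table forward from the leading diagonal:
D3: 18  18  18  18  18  18
D2: 62  80  98  116  134  152
D1: 81  143  223  321  437  571
u: 58  139  282  505  826  1263

1263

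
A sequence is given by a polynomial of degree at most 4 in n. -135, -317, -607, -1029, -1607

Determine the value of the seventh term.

-3327

First differences: -182  -290  -422  -578
Second differences: -108  -132  -156
Third differences: -24  -24
The third differences are constant (-24).
-156 − 24 = -180;  -578 − 180 = -758;  -1607 − 758 = -2365
-180 − 24 = -204;  -758 − 204 = -962;  -2365 − 962 = -3327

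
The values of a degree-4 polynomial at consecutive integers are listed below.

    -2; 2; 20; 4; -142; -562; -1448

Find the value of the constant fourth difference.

-48

First differences: 4, 18, -16, -146, -420, -886
Second differences: 14, -34, -130, -274, -466
Third differences: -48, -96, -144, -192
Fourth differences: -48, -48, -48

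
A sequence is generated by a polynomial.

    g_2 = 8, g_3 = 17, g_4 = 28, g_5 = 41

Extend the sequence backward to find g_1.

First differences: 9, 11, 13
Second differences: 2, 2
The second differences are constant at 2.
Work back: 9 − 2 = 7;  8 − 7 = 1

1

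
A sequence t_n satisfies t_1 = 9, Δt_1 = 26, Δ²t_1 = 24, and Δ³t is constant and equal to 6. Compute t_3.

85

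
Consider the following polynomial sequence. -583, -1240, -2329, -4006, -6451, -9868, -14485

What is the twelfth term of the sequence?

Δ: -657, -1089, -1677, -2445, -3417, -4617
Δ²: -432, -588, -768, -972, -1200
Δ³: -156, -180, -204, -228
Δ⁴: -24, -24, -24
The fourth differences are constant (-24).
-228 − 24 = -252;  -1200 − 252 = -1452;  -4617 − 1452 = -6069;  -14485 − 6069 = -20554
-252 − 24 = -276;  -1452 − 276 = -1728;  -6069 − 1728 = -7797;  -20554 − 7797 = -28351
-276 − 24 = -300;  -1728 − 300 = -2028;  -7797 − 2028 = -9825;  -28351 − 9825 = -38176
-300 − 24 = -324;  -2028 − 324 = -2352;  -9825 − 2352 = -12177;  -38176 − 12177 = -50353
-324 − 24 = -348;  -2352 − 348 = -2700;  -12177 − 2700 = -14877;  -50353 − 14877 = -65230

-65230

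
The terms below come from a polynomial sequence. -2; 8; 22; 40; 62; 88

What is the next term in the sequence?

118

First differences: 10, 14, 18, 22, 26
Second differences: 4, 4, 4, 4
Constant second difference = 4, so extend:
26 + 4 = 30;  88 + 30 = 118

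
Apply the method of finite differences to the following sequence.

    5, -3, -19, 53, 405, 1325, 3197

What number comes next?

6501

D1: -8  -16  72  352  920  1872
D2: -8  88  280  568  952
D3: 96  192  288  384
D4: 96  96  96
Fourth differences constant at 96.
384 + 96 = 480;  952 + 480 = 1432;  1872 + 1432 = 3304;  3197 + 3304 = 6501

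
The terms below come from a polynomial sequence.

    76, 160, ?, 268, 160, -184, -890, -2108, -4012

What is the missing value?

Using the last 6 terms:
First differences: -108  -344  -706  -1218  -1904
Second differences: -236  -362  -512  -686
Third differences: -126  -150  -174
Fourth differences: -24  -24
Constant fourth difference = -24.
Extend backward: -126 + 24 = -102;  -236 + 102 = -134;  -108 + 134 = 26;  268 − 26 = 242

242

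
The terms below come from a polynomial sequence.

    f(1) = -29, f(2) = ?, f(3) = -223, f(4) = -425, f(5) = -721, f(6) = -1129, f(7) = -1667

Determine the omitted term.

Using the last 5 terms:
D1: -202, -296, -408, -538
D2: -94, -112, -130
D3: -18, -18
Constant third difference = -18.
Extend backward: -94 + 18 = -76;  -202 + 76 = -126;  -223 + 126 = -97

-97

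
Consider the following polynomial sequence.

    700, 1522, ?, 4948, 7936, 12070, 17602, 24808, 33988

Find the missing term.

Using the last 6 terms:
First differences: 2988, 4134, 5532, 7206, 9180
Second differences: 1146, 1398, 1674, 1974
Third differences: 252, 276, 300
Fourth differences: 24, 24
Constant fourth difference = 24.
Extend backward: 252 − 24 = 228;  1146 − 228 = 918;  2988 − 918 = 2070;  4948 − 2070 = 2878

2878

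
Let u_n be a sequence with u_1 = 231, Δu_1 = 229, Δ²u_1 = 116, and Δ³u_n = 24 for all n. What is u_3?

Build the table forward from the leading diagonal:
Δ³: 24  24  24
Δ²: 116  140  164
Δ: 229  345  485
u: 231  460  805

805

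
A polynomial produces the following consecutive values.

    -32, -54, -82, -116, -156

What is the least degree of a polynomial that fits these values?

2

Δ: -22, -28, -34, -40
Δ²: -6, -6, -6
The second differences are constant, so the polynomial has degree 2.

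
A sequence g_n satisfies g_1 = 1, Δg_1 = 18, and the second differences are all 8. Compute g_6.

171

Build the table forward from the leading diagonal:
D2: 8  8  8  8  8  8
D1: 18  26  34  42  50  58
g: 1  19  45  79  121  171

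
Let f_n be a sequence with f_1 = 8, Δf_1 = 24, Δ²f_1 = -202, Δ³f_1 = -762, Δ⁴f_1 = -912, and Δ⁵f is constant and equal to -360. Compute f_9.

-132128

Build the table forward from the leading diagonal:
D5: -360, -360, -360, -360, -360, -360, -360, -360, -360
D4: -912, -1272, -1632, -1992, -2352, -2712, -3072, -3432, -3792
D3: -762, -1674, -2946, -4578, -6570, -8922, -11634, -14706, -18138
D2: -202, -964, -2638, -5584, -10162, -16732, -25654, -37288, -51994
D1: 24, -178, -1142, -3780, -9364, -19526, -36258, -61912, -99200
f: 8, 32, -146, -1288, -5068, -14432, -33958, -70216, -132128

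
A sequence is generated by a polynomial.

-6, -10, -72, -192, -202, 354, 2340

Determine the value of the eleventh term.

62864

Δ: -4 , -62 , -120 , -10 , 556 , 1986
Δ²: -58 , -58 , 110 , 566 , 1430
Δ³: 0 , 168 , 456 , 864
Δ⁴: 168 , 288 , 408
Δ⁵: 120 , 120
Constant fifth difference = 120, so extend:
408 + 120 = 528;  864 + 528 = 1392;  1430 + 1392 = 2822;  1986 + 2822 = 4808;  2340 + 4808 = 7148
528 + 120 = 648;  1392 + 648 = 2040;  2822 + 2040 = 4862;  4808 + 4862 = 9670;  7148 + 9670 = 16818
648 + 120 = 768;  2040 + 768 = 2808;  4862 + 2808 = 7670;  9670 + 7670 = 17340;  16818 + 17340 = 34158
768 + 120 = 888;  2808 + 888 = 3696;  7670 + 3696 = 11366;  17340 + 11366 = 28706;  34158 + 28706 = 62864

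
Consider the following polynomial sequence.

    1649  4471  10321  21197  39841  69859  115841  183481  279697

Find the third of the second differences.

7768

First differences: 2822, 5850, 10876, 18644, 30018, 45982, 67640, 96216
Second differences: 3028, 5026, 7768, 11374, 15964, 21658, 28576
Third differences: 1998, 2742, 3606, 4590, 5694, 6918
Fourth differences: 744, 864, 984, 1104, 1224
Fifth differences: 120, 120, 120, 120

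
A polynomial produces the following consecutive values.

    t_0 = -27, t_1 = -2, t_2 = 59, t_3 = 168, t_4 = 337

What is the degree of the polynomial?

3

D1: 25, 61, 109, 169
D2: 36, 48, 60
D3: 12, 12
The third differences are constant, so the polynomial has degree 3.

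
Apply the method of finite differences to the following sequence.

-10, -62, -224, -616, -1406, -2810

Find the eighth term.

-8564

Δ: -52 , -162 , -392 , -790 , -1404
Δ²: -110 , -230 , -398 , -614
Δ³: -120 , -168 , -216
Δ⁴: -48 , -48
Constant fourth difference = -48, so extend:
-216 − 48 = -264;  -614 − 264 = -878;  -1404 − 878 = -2282;  -2810 − 2282 = -5092
-264 − 48 = -312;  -878 − 312 = -1190;  -2282 − 1190 = -3472;  -5092 − 3472 = -8564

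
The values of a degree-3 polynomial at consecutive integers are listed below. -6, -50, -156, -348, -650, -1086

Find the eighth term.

-2456

First differences: -44  -106  -192  -302  -436
Second differences: -62  -86  -110  -134
Third differences: -24  -24  -24
The third differences are constant (-24).
-134 − 24 = -158;  -436 − 158 = -594;  -1086 − 594 = -1680
-158 − 24 = -182;  -594 − 182 = -776;  -1680 − 776 = -2456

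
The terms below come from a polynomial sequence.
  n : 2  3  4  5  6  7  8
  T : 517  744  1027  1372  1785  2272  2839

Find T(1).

340

Δ: 227, 283, 345, 413, 487, 567
Δ²: 56, 62, 68, 74, 80
Δ³: 6, 6, 6, 6
The third differences are constant at 6.
Work back: 56 − 6 = 50;  227 − 50 = 177;  517 − 177 = 340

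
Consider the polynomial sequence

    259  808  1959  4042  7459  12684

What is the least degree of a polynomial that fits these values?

4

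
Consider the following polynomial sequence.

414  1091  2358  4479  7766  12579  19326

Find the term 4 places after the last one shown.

677 , 1267 , 2121 , 3287 , 4813 , 6747
590 , 854 , 1166 , 1526 , 1934
264 , 312 , 360 , 408
48 , 48 , 48
Constant fourth difference = 48, so extend:
408 + 48 = 456;  1934 + 456 = 2390;  6747 + 2390 = 9137;  19326 + 9137 = 28463
456 + 48 = 504;  2390 + 504 = 2894;  9137 + 2894 = 12031;  28463 + 12031 = 40494
504 + 48 = 552;  2894 + 552 = 3446;  12031 + 3446 = 15477;  40494 + 15477 = 55971
552 + 48 = 600;  3446 + 600 = 4046;  15477 + 4046 = 19523;  55971 + 19523 = 75494

75494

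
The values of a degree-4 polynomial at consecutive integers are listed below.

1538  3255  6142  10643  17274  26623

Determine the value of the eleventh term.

Δ: 1717, 2887, 4501, 6631, 9349
Δ²: 1170, 1614, 2130, 2718
Δ³: 444, 516, 588
Δ⁴: 72, 72
Constant fourth difference = 72, so extend:
588 + 72 = 660;  2718 + 660 = 3378;  9349 + 3378 = 12727;  26623 + 12727 = 39350
660 + 72 = 732;  3378 + 732 = 4110;  12727 + 4110 = 16837;  39350 + 16837 = 56187
732 + 72 = 804;  4110 + 804 = 4914;  16837 + 4914 = 21751;  56187 + 21751 = 77938
804 + 72 = 876;  4914 + 876 = 5790;  21751 + 5790 = 27541;  77938 + 27541 = 105479
876 + 72 = 948;  5790 + 948 = 6738;  27541 + 6738 = 34279;  105479 + 34279 = 139758

139758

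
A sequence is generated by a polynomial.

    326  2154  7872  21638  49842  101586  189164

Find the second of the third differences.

6390

First differences: 1828, 5718, 13766, 28204, 51744, 87578
Second differences: 3890, 8048, 14438, 23540, 35834
Third differences: 4158, 6390, 9102, 12294
Fourth differences: 2232, 2712, 3192
Fifth differences: 480, 480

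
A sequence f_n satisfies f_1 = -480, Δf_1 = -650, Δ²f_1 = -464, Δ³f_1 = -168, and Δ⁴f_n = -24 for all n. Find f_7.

Build the table forward from the leading diagonal:
Δ⁴: -24, -24, -24, -24, -24, -24, -24
Δ³: -168, -192, -216, -240, -264, -288, -312
Δ²: -464, -632, -824, -1040, -1280, -1544, -1832
Δ: -650, -1114, -1746, -2570, -3610, -4890, -6434
f: -480, -1130, -2244, -3990, -6560, -10170, -15060

-15060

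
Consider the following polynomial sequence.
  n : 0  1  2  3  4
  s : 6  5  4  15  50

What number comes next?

121

D1: -1 , -1 , 11 , 35
D2: 0 , 12 , 24
D3: 12 , 12
The third differences are constant (12).
24 + 12 = 36;  35 + 36 = 71;  50 + 71 = 121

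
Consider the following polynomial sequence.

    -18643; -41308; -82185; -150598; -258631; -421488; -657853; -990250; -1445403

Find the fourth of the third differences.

-18684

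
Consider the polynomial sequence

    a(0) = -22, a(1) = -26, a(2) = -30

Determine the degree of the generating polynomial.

D1: -4, -4
The first differences are constant, so the polynomial has degree 1.

1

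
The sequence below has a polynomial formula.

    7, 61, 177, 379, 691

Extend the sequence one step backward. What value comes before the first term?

-9

D1: 54  116  202  312
D2: 62  86  110
D3: 24  24
The third differences are constant at 24.
Work back: 62 − 24 = 38;  54 − 38 = 16;  7 − 16 = -9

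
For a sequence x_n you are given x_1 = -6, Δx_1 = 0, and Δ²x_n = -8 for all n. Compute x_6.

Build the table forward from the leading diagonal:
Second differences: -8, -8, -8, -8, -8, -8
First differences: 0, -8, -16, -24, -32, -40
x: -6, -6, -14, -30, -54, -86

-86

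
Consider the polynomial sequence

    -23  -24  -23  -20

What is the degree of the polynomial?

2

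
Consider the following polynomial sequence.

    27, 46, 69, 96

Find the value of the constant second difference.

4

Δ: 19, 23, 27
Δ²: 4, 4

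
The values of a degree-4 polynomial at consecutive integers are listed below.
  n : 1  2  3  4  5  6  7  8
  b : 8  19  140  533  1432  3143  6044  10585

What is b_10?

First differences: 11 , 121 , 393 , 899 , 1711 , 2901 , 4541
Second differences: 110 , 272 , 506 , 812 , 1190 , 1640
Third differences: 162 , 234 , 306 , 378 , 450
Fourth differences: 72 , 72 , 72 , 72
The fourth differences are constant (72).
450 + 72 = 522;  1640 + 522 = 2162;  4541 + 2162 = 6703;  10585 + 6703 = 17288
522 + 72 = 594;  2162 + 594 = 2756;  6703 + 2756 = 9459;  17288 + 9459 = 26747

26747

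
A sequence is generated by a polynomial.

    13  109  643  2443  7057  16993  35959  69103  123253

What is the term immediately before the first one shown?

7

96  534  1800  4614  9936  18966  33144  54150
438  1266  2814  5322  9030  14178  21006
828  1548  2508  3708  5148  6828
720  960  1200  1440  1680
240  240  240  240
The fifth differences are constant at 240.
Work back: 720 − 240 = 480;  828 − 480 = 348;  438 − 348 = 90;  96 − 90 = 6;  13 − 6 = 7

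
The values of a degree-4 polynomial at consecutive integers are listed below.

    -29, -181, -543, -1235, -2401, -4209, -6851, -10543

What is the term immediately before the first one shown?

9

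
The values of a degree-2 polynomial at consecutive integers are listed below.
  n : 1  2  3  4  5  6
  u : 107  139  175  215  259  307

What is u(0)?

79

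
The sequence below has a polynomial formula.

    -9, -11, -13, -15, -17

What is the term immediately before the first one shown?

-7

Δ: -2, -2, -2, -2
The first differences are constant at -2.
Work back: -9 + 2 = -7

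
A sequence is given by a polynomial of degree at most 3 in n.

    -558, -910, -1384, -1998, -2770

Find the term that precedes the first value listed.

-310

First differences: -352, -474, -614, -772
Second differences: -122, -140, -158
Third differences: -18, -18
The third differences are constant at -18.
Work back: -122 + 18 = -104;  -352 + 104 = -248;  -558 + 248 = -310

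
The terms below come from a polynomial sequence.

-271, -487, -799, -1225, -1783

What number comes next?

-2491

D1: -216, -312, -426, -558
D2: -96, -114, -132
D3: -18, -18
Constant third difference = -18, so extend:
-132 − 18 = -150;  -558 − 150 = -708;  -1783 − 708 = -2491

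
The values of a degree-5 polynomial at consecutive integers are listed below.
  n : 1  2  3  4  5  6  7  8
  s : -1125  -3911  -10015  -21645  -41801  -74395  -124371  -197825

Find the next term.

-302125

-2786  -6104  -11630  -20156  -32594  -49976  -73454
-3318  -5526  -8526  -12438  -17382  -23478
-2208  -3000  -3912  -4944  -6096
-792  -912  -1032  -1152
-120  -120  -120
Fifth differences constant at -120.
-1152 − 120 = -1272;  -6096 − 1272 = -7368;  -23478 − 7368 = -30846;  -73454 − 30846 = -104300;  -197825 − 104300 = -302125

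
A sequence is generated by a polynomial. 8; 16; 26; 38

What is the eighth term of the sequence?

D1: 8  10  12
D2: 2  2
Constant second difference = 2, so extend:
12 + 2 = 14;  38 + 14 = 52
14 + 2 = 16;  52 + 16 = 68
16 + 2 = 18;  68 + 18 = 86
18 + 2 = 20;  86 + 20 = 106

106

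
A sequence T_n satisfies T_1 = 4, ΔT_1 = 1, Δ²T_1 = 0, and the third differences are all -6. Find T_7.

Build the table forward from the leading diagonal:
Δ³: -6, -6, -6, -6, -6, -6, -6
Δ²: 0, -6, -12, -18, -24, -30, -36
Δ: 1, 1, -5, -17, -35, -59, -89
T: 4, 5, 6, 1, -16, -51, -110

-110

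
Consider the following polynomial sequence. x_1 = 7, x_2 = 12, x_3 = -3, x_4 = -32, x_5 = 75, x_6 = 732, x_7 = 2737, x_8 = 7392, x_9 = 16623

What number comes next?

5, -15, -29, 107, 657, 2005, 4655, 9231
-20, -14, 136, 550, 1348, 2650, 4576
6, 150, 414, 798, 1302, 1926
144, 264, 384, 504, 624
120, 120, 120, 120
Fifth differences constant at 120.
624 + 120 = 744;  1926 + 744 = 2670;  4576 + 2670 = 7246;  9231 + 7246 = 16477;  16623 + 16477 = 33100

33100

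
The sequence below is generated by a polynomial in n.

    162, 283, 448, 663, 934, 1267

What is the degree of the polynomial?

121, 165, 215, 271, 333
44, 50, 56, 62
6, 6, 6
The third differences are constant, so the polynomial has degree 3.

3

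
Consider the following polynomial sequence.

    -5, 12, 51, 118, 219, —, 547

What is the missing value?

Using the first 5 terms:
D1: 17  39  67  101
D2: 22  28  34
D3: 6  6
Constant third difference = 6.
Extend forward: 34 + 6 = 40;  101 + 40 = 141;  219 + 141 = 360

360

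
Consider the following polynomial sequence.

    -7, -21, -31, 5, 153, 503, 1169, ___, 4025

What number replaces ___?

2289

Using the first 7 terms:
D1: -14, -10, 36, 148, 350, 666
D2: 4, 46, 112, 202, 316
D3: 42, 66, 90, 114
D4: 24, 24, 24
Constant fourth difference = 24.
Extend forward: 114 + 24 = 138;  316 + 138 = 454;  666 + 454 = 1120;  1169 + 1120 = 2289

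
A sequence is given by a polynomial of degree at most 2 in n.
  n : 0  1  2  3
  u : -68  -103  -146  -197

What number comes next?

-256

First differences: -35, -43, -51
Second differences: -8, -8
Second differences constant at -8.
-51 − 8 = -59;  -197 − 59 = -256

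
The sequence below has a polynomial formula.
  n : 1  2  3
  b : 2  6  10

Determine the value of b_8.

30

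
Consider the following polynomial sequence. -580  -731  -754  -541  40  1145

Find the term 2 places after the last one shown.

-151  -23  213  581  1105
128  236  368  524
108  132  156
24  24
Fourth differences constant at 24.
156 + 24 = 180;  524 + 180 = 704;  1105 + 704 = 1809;  1145 + 1809 = 2954
180 + 24 = 204;  704 + 204 = 908;  1809 + 908 = 2717;  2954 + 2717 = 5671

5671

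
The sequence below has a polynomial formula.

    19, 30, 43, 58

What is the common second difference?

2

Δ: 11, 13, 15
Δ²: 2, 2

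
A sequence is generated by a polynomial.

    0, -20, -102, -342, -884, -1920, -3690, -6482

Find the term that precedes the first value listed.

6

D1: -20  -82  -240  -542  -1036  -1770  -2792
D2: -62  -158  -302  -494  -734  -1022
D3: -96  -144  -192  -240  -288
D4: -48  -48  -48  -48
The fourth differences are constant at -48.
Work back: -96 + 48 = -48;  -62 + 48 = -14;  -20 + 14 = -6;  0 + 6 = 6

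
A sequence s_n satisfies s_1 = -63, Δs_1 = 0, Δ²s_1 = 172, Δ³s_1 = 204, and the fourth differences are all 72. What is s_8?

13209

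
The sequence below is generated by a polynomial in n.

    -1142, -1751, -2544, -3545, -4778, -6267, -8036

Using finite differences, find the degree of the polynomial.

D1: -609, -793, -1001, -1233, -1489, -1769
D2: -184, -208, -232, -256, -280
D3: -24, -24, -24, -24
The third differences are constant, so the polynomial has degree 3.

3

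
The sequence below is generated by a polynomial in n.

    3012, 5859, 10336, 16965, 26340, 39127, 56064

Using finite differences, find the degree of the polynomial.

4

First differences: 2847, 4477, 6629, 9375, 12787, 16937
Second differences: 1630, 2152, 2746, 3412, 4150
Third differences: 522, 594, 666, 738
Fourth differences: 72, 72, 72
The fourth differences are constant, so the polynomial has degree 4.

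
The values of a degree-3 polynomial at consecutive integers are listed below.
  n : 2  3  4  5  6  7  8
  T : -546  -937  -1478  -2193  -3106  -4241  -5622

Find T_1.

-281

-391, -541, -715, -913, -1135, -1381
-150, -174, -198, -222, -246
-24, -24, -24, -24
The third differences are constant at -24.
Work back: -150 + 24 = -126;  -391 + 126 = -265;  -546 + 265 = -281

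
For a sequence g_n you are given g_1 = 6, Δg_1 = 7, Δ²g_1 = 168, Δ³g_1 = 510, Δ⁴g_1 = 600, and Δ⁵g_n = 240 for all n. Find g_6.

Build the table forward from the leading diagonal:
Δ⁵: 240, 240, 240, 240, 240, 240
Δ⁴: 600, 840, 1080, 1320, 1560, 1800
Δ³: 510, 1110, 1950, 3030, 4350, 5910
Δ²: 168, 678, 1788, 3738, 6768, 11118
Δ: 7, 175, 853, 2641, 6379, 13147
g: 6, 13, 188, 1041, 3682, 10061

10061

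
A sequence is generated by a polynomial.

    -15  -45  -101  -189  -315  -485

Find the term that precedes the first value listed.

-5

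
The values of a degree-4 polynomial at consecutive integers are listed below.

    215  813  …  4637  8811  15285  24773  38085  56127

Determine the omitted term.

2145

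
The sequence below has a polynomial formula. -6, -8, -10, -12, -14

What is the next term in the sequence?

Δ: -2, -2, -2, -2
The first differences are constant (-2).
-14 − 2 = -16

-16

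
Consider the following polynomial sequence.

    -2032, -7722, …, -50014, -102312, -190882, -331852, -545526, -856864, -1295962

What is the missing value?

-21556

Using the last 7 terms:
D1: -52298  -88570  -140970  -213674  -311338  -439098
D2: -36272  -52400  -72704  -97664  -127760
D3: -16128  -20304  -24960  -30096
D4: -4176  -4656  -5136
D5: -480  -480
Constant fifth difference = -480.
Extend backward: -4176 + 480 = -3696;  -16128 + 3696 = -12432;  -36272 + 12432 = -23840;  -52298 + 23840 = -28458;  -50014 + 28458 = -21556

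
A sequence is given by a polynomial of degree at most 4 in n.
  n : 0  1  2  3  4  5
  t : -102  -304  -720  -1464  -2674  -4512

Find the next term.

-202, -416, -744, -1210, -1838
-214, -328, -466, -628
-114, -138, -162
-24, -24
The fourth differences are constant (-24).
-162 − 24 = -186;  -628 − 186 = -814;  -1838 − 814 = -2652;  -4512 − 2652 = -7164

-7164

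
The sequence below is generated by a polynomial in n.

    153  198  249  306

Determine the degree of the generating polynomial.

First differences: 45, 51, 57
Second differences: 6, 6
The second differences are constant, so the polynomial has degree 2.

2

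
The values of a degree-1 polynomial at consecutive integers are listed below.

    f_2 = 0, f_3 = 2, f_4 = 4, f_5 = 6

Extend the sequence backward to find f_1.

Δ: 2, 2, 2
The first differences are constant at 2.
Work back: 0 − 2 = -2

-2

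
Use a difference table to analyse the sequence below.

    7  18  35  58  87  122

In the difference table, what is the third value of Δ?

Δ: 11, 17, 23, 29, 35
Δ²: 6, 6, 6, 6

23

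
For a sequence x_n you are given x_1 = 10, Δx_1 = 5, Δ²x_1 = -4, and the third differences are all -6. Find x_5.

Build the table forward from the leading diagonal:
Δ³: -6  -6  -6  -6  -6
Δ²: -4  -10  -16  -22  -28
Δ: 5  1  -9  -25  -47
x: 10  15  16  7  -18

-18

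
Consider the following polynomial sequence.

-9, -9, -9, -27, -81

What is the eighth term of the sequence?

-639

0  0  -18  -54
0  -18  -36
-18  -18
Constant third difference = -18, so extend:
-36 − 18 = -54;  -54 − 54 = -108;  -81 − 108 = -189
-54 − 18 = -72;  -108 − 72 = -180;  -189 − 180 = -369
-72 − 18 = -90;  -180 − 90 = -270;  -369 − 270 = -639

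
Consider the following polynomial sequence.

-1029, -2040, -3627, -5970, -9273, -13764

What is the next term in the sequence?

First differences: -1011  -1587  -2343  -3303  -4491
Second differences: -576  -756  -960  -1188
Third differences: -180  -204  -228
Fourth differences: -24  -24
Fourth differences constant at -24.
-228 − 24 = -252;  -1188 − 252 = -1440;  -4491 − 1440 = -5931;  -13764 − 5931 = -19695

-19695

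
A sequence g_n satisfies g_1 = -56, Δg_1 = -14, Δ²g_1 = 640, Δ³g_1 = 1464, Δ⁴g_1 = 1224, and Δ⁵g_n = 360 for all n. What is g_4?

Build the table forward from the leading diagonal:
Δ⁵: 360  360  360  360
Δ⁴: 1224  1584  1944  2304
Δ³: 1464  2688  4272  6216
Δ²: 640  2104  4792  9064
Δ: -14  626  2730  7522
g: -56  -70  556  3286

3286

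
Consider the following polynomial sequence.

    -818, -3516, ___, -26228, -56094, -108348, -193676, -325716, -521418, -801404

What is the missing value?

-10656

Using the last 7 terms:
Δ: -29866  -52254  -85328  -132040  -195702  -279986
Δ²: -22388  -33074  -46712  -63662  -84284
Δ³: -10686  -13638  -16950  -20622
Δ⁴: -2952  -3312  -3672
Δ⁵: -360  -360
Constant fifth difference = -360.
Extend backward: -2952 + 360 = -2592;  -10686 + 2592 = -8094;  -22388 + 8094 = -14294;  -29866 + 14294 = -15572;  -26228 + 15572 = -10656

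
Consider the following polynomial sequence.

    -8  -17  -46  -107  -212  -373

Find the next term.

-9 , -29 , -61 , -105 , -161
-20 , -32 , -44 , -56
-12 , -12 , -12
Third differences constant at -12.
-56 − 12 = -68;  -161 − 68 = -229;  -373 − 229 = -602

-602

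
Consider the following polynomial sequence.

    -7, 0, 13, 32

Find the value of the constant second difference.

Δ: 7, 13, 19
Δ²: 6, 6

6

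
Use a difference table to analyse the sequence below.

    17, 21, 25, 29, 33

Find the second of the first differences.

4

D1: 4, 4, 4, 4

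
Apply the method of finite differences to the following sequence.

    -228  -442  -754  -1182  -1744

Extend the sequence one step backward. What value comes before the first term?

First differences: -214  -312  -428  -562
Second differences: -98  -116  -134
Third differences: -18  -18
The third differences are constant at -18.
Work back: -98 + 18 = -80;  -214 + 80 = -134;  -228 + 134 = -94

-94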